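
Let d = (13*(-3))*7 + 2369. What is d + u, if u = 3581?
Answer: 5677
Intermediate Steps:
d = 2096 (d = -39*7 + 2369 = -273 + 2369 = 2096)
d + u = 2096 + 3581 = 5677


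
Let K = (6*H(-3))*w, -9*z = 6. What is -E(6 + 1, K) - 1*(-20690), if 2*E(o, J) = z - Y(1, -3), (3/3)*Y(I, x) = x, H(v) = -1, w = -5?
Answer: 124133/6 ≈ 20689.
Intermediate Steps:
Y(I, x) = x
z = -⅔ (z = -⅑*6 = -⅔ ≈ -0.66667)
K = 30 (K = (6*(-1))*(-5) = -6*(-5) = 30)
E(o, J) = 7/6 (E(o, J) = (-⅔ - 1*(-3))/2 = (-⅔ + 3)/2 = (½)*(7/3) = 7/6)
-E(6 + 1, K) - 1*(-20690) = -1*7/6 - 1*(-20690) = -7/6 + 20690 = 124133/6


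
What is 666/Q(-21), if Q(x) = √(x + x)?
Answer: -111*I*√42/7 ≈ -102.77*I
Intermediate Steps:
Q(x) = √2*√x (Q(x) = √(2*x) = √2*√x)
666/Q(-21) = 666/((√2*√(-21))) = 666/((√2*(I*√21))) = 666/((I*√42)) = 666*(-I*√42/42) = -111*I*√42/7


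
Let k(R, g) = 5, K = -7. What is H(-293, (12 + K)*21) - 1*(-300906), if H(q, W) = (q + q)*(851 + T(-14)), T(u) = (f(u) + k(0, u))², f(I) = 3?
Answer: -235284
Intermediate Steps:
T(u) = 64 (T(u) = (3 + 5)² = 8² = 64)
H(q, W) = 1830*q (H(q, W) = (q + q)*(851 + 64) = (2*q)*915 = 1830*q)
H(-293, (12 + K)*21) - 1*(-300906) = 1830*(-293) - 1*(-300906) = -536190 + 300906 = -235284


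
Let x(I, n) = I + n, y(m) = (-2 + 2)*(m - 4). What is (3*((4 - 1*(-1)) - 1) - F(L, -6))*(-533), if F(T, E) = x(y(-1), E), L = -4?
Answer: -9594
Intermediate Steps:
y(m) = 0 (y(m) = 0*(-4 + m) = 0)
F(T, E) = E (F(T, E) = 0 + E = E)
(3*((4 - 1*(-1)) - 1) - F(L, -6))*(-533) = (3*((4 - 1*(-1)) - 1) - 1*(-6))*(-533) = (3*((4 + 1) - 1) + 6)*(-533) = (3*(5 - 1) + 6)*(-533) = (3*4 + 6)*(-533) = (12 + 6)*(-533) = 18*(-533) = -9594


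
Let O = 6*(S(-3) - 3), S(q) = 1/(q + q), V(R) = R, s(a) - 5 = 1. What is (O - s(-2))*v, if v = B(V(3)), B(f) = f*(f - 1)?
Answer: -150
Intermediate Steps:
s(a) = 6 (s(a) = 5 + 1 = 6)
S(q) = 1/(2*q)
O = -19 (O = 6*((1/2)/(-3) - 3) = 6*((1/2)*(-1/3) - 3) = 6*(-1/6 - 3) = 6*(-19/6) = -19)
B(f) = f*(-1 + f)
v = 6 (v = 3*(-1 + 3) = 3*2 = 6)
(O - s(-2))*v = (-19 - 1*6)*6 = (-19 - 6)*6 = -25*6 = -150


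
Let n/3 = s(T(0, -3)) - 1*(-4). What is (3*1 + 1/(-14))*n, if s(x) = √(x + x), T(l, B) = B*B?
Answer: 246/7 + 369*√2/14 ≈ 72.417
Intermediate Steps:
T(l, B) = B²
s(x) = √2*√x (s(x) = √(2*x) = √2*√x)
n = 12 + 9*√2 (n = 3*(√2*√((-3)²) - 1*(-4)) = 3*(√2*√9 + 4) = 3*(√2*3 + 4) = 3*(3*√2 + 4) = 3*(4 + 3*√2) = 12 + 9*√2 ≈ 24.728)
(3*1 + 1/(-14))*n = (3*1 + 1/(-14))*(12 + 9*√2) = (3 - 1/14)*(12 + 9*√2) = 41*(12 + 9*√2)/14 = 246/7 + 369*√2/14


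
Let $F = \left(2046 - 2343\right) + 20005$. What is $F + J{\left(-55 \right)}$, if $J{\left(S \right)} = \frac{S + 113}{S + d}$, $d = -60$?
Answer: $\frac{2266362}{115} \approx 19708.0$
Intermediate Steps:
$J{\left(S \right)} = \frac{113 + S}{-60 + S}$ ($J{\left(S \right)} = \frac{S + 113}{S - 60} = \frac{113 + S}{-60 + S}$)
$F = 19708$ ($F = -297 + 20005 = 19708$)
$F + J{\left(-55 \right)} = 19708 + \frac{113 - 55}{-60 - 55} = 19708 + \frac{1}{-115} \cdot 58 = 19708 - \frac{58}{115} = \frac{2266362}{115}$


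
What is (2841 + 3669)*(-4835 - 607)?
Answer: -35427420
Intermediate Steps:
(2841 + 3669)*(-4835 - 607) = 6510*(-5442) = -35427420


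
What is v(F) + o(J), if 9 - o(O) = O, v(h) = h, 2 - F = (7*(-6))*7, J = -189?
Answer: 494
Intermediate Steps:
F = 296 (F = 2 - 7*(-6)*7 = 2 - (-42)*7 = 2 - 1*(-294) = 2 + 294 = 296)
o(O) = 9 - O
v(F) + o(J) = 296 + (9 - 1*(-189)) = 296 + (9 + 189) = 296 + 198 = 494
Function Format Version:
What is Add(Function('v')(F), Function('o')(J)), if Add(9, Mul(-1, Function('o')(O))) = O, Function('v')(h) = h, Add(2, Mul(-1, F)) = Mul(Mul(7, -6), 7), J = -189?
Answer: 494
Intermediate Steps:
F = 296 (F = Add(2, Mul(-1, Mul(Mul(7, -6), 7))) = Add(2, Mul(-1, Mul(-42, 7))) = Add(2, Mul(-1, -294)) = Add(2, 294) = 296)
Function('o')(O) = Add(9, Mul(-1, O))
Add(Function('v')(F), Function('o')(J)) = Add(296, Add(9, Mul(-1, -189))) = Add(296, Add(9, 189)) = Add(296, 198) = 494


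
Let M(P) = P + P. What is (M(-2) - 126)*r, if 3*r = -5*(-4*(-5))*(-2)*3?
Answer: -26000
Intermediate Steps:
M(P) = 2*P
r = 200 (r = (-5*(-4*(-5))*(-2)*3)/3 = (-100*(-2)*3)/3 = (-5*(-40)*3)/3 = (200*3)/3 = (1/3)*600 = 200)
(M(-2) - 126)*r = (2*(-2) - 126)*200 = (-4 - 126)*200 = -130*200 = -26000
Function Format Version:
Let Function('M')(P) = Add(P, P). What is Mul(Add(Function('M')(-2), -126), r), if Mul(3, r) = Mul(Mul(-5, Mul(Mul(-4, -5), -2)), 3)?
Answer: -26000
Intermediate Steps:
Function('M')(P) = Mul(2, P)
r = 200 (r = Mul(Rational(1, 3), Mul(Mul(-5, Mul(Mul(-4, -5), -2)), 3)) = Mul(Rational(1, 3), Mul(Mul(-5, Mul(20, -2)), 3)) = Mul(Rational(1, 3), Mul(Mul(-5, -40), 3)) = Mul(Rational(1, 3), Mul(200, 3)) = Mul(Rational(1, 3), 600) = 200)
Mul(Add(Function('M')(-2), -126), r) = Mul(Add(Mul(2, -2), -126), 200) = Mul(Add(-4, -126), 200) = Mul(-130, 200) = -26000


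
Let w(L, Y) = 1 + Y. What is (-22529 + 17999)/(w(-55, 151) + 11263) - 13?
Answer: -10195/761 ≈ -13.397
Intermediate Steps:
(-22529 + 17999)/(w(-55, 151) + 11263) - 13 = (-22529 + 17999)/((1 + 151) + 11263) - 13 = -4530/(152 + 11263) - 13 = -4530/11415 - 13 = -4530*1/11415 - 13 = -302/761 - 13 = -10195/761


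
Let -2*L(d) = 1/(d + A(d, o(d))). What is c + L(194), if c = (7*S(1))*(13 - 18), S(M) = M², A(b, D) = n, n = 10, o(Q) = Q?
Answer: -14281/408 ≈ -35.002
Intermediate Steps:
A(b, D) = 10
L(d) = -1/(2*(10 + d)) (L(d) = -1/(2*(d + 10)) = -1/(2*(10 + d)))
c = -35 (c = (7*1²)*(13 - 18) = (7*1)*(-5) = 7*(-5) = -35)
c + L(194) = -35 - 1/(20 + 2*194) = -35 - 1/(20 + 388) = -35 - 1/408 = -14281/408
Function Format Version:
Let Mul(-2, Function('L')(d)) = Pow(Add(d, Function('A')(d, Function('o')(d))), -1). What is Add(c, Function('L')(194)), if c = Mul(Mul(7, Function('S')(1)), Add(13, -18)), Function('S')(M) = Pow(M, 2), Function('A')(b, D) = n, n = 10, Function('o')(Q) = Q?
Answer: Rational(-14281, 408) ≈ -35.002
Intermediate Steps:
Function('A')(b, D) = 10
Function('L')(d) = Mul(Rational(-1, 2), Pow(Add(10, d), -1)) (Function('L')(d) = Mul(Rational(-1, 2), Pow(Add(d, 10), -1)) = Mul(Rational(-1, 2), Pow(Add(10, d), -1)))
c = -35 (c = Mul(Mul(7, Pow(1, 2)), Add(13, -18)) = Mul(Mul(7, 1), -5) = Mul(7, -5) = -35)
Add(c, Function('L')(194)) = Add(-35, Mul(-1, Pow(Add(20, Mul(2, 194)), -1))) = Add(-35, Mul(-1, Pow(Add(20, 388), -1))) = Add(-35, Mul(-1, Pow(408, -1))) = Add(-35, Mul(-1, Rational(1, 408))) = Add(-35, Rational(-1, 408)) = Rational(-14281, 408)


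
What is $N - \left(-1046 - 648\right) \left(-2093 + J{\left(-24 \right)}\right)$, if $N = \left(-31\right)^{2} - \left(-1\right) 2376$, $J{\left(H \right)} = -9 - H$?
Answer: $-3516795$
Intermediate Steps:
$N = 3337$ ($N = 961 - -2376 = 961 + 2376 = 3337$)
$N - \left(-1046 - 648\right) \left(-2093 + J{\left(-24 \right)}\right) = 3337 - \left(-1046 - 648\right) \left(-2093 - -15\right) = 3337 - - 1694 \left(-2093 + \left(-9 + 24\right)\right) = 3337 - - 1694 \left(-2093 + 15\right) = 3337 - \left(-1694\right) \left(-2078\right) = 3337 - 3520132 = -3516795$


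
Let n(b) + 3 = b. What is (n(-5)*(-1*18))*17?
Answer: 2448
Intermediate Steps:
n(b) = -3 + b
(n(-5)*(-1*18))*17 = ((-3 - 5)*(-1*18))*17 = -8*(-18)*17 = 144*17 = 2448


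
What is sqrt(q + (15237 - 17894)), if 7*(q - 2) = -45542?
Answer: I*sqrt(9161) ≈ 95.713*I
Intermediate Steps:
q = -6504 (q = 2 + (1/7)*(-45542) = 2 - 6506 = -6504)
sqrt(q + (15237 - 17894)) = sqrt(-6504 + (15237 - 17894)) = sqrt(-6504 - 2657) = sqrt(-9161) = I*sqrt(9161)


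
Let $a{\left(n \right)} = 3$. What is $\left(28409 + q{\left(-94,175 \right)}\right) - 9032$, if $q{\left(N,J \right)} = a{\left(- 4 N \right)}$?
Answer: $19380$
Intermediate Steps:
$q{\left(N,J \right)} = 3$
$\left(28409 + q{\left(-94,175 \right)}\right) - 9032 = \left(28409 + 3\right) - 9032 = 28412 - 9032 = 19380$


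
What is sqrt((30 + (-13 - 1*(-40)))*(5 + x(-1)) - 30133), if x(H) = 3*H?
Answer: I*sqrt(30019) ≈ 173.26*I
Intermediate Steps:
sqrt((30 + (-13 - 1*(-40)))*(5 + x(-1)) - 30133) = sqrt((30 + (-13 - 1*(-40)))*(5 + 3*(-1)) - 30133) = sqrt((30 + (-13 + 40))*(5 - 3) - 30133) = sqrt((30 + 27)*2 - 30133) = sqrt(57*2 - 30133) = sqrt(114 - 30133) = sqrt(-30019) = I*sqrt(30019)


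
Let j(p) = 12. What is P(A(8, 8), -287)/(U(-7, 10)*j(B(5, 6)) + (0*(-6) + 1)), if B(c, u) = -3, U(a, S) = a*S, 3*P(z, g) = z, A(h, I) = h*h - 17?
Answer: -47/2517 ≈ -0.018673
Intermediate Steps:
A(h, I) = -17 + h**2 (A(h, I) = h**2 - 17 = -17 + h**2)
P(z, g) = z/3
U(a, S) = S*a
P(A(8, 8), -287)/(U(-7, 10)*j(B(5, 6)) + (0*(-6) + 1)) = ((-17 + 8**2)/3)/((10*(-7))*12 + (0*(-6) + 1)) = ((-17 + 64)/3)/(-70*12 + (0 + 1)) = ((1/3)*47)/(-840 + 1) = (47/3)/(-839) = (47/3)*(-1/839) = -47/2517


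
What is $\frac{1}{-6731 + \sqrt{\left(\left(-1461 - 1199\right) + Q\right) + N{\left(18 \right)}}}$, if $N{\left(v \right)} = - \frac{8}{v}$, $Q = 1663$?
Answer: $- \frac{60579}{407766226} - \frac{3 i \sqrt{8977}}{407766226} \approx -0.00014856 - 6.9707 \cdot 10^{-7} i$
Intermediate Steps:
$\frac{1}{-6731 + \sqrt{\left(\left(-1461 - 1199\right) + Q\right) + N{\left(18 \right)}}} = \frac{1}{-6731 + \sqrt{\left(\left(-1461 - 1199\right) + 1663\right) - \frac{8}{18}}} = \frac{1}{-6731 + \sqrt{\left(-2660 + 1663\right) - \frac{4}{9}}} = \frac{1}{-6731 + \sqrt{-997 - \frac{4}{9}}} = \frac{1}{-6731 + \sqrt{- \frac{8977}{9}}} = \frac{1}{-6731 + \frac{i \sqrt{8977}}{3}}$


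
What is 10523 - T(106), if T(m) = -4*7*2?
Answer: 10579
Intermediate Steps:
T(m) = -56 (T(m) = -28*2 = -56)
10523 - T(106) = 10523 - 1*(-56) = 10523 + 56 = 10579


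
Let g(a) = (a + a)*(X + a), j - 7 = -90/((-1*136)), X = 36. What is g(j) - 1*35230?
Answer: -79904911/2312 ≈ -34561.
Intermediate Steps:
j = 521/68 (j = 7 - 90/((-1*136)) = 7 - 90/(-136) = 7 - 90*(-1/136) = 7 + 45/68 = 521/68 ≈ 7.6618)
g(a) = 2*a*(36 + a) (g(a) = (a + a)*(36 + a) = (2*a)*(36 + a) = 2*a*(36 + a))
g(j) - 1*35230 = 2*(521/68)*(36 + 521/68) - 1*35230 = 2*(521/68)*(2969/68) - 35230 = 1546849/2312 - 35230 = -79904911/2312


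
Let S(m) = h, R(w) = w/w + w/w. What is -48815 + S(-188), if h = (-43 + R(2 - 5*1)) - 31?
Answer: -48887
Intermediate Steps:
R(w) = 2 (R(w) = 1 + 1 = 2)
h = -72 (h = (-43 + 2) - 31 = -41 - 31 = -72)
S(m) = -72
-48815 + S(-188) = -48815 - 72 = -48887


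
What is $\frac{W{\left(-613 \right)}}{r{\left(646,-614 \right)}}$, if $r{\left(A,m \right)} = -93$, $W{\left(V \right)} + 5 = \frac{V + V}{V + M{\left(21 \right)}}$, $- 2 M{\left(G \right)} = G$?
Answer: $\frac{1261}{38657} \approx 0.03262$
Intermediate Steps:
$M{\left(G \right)} = - \frac{G}{2}$
$W{\left(V \right)} = -5 + \frac{2 V}{- \frac{21}{2} + V}$ ($W{\left(V \right)} = -5 + \frac{V + V}{V - \frac{21}{2}} = -5 + \frac{2 V}{V - \frac{21}{2}} = -5 + \frac{2 V}{- \frac{21}{2} + V}$)
$\frac{W{\left(-613 \right)}}{r{\left(646,-614 \right)}} = \frac{3 \frac{1}{-21 + 2 \left(-613\right)} \left(35 - -1226\right)}{-93} = \frac{3 \left(35 + 1226\right)}{-21 - 1226} \left(- \frac{1}{93}\right) = 3 \frac{1}{-1247} \cdot 1261 \left(- \frac{1}{93}\right) = 3 \left(- \frac{1}{1247}\right) 1261 \left(- \frac{1}{93}\right) = \left(- \frac{3783}{1247}\right) \left(- \frac{1}{93}\right) = \frac{1261}{38657}$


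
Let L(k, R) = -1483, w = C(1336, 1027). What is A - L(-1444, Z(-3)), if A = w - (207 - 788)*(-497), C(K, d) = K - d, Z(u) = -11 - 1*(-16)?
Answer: -286965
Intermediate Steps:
Z(u) = 5 (Z(u) = -11 + 16 = 5)
w = 309 (w = 1336 - 1*1027 = 1336 - 1027 = 309)
A = -288448 (A = 309 - (207 - 788)*(-497) = 309 - (-581)*(-497) = 309 - 1*288757 = 309 - 288757 = -288448)
A - L(-1444, Z(-3)) = -288448 - 1*(-1483) = -288448 + 1483 = -286965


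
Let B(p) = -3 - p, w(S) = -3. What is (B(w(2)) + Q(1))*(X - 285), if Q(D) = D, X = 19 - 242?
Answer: -508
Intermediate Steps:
X = -223
(B(w(2)) + Q(1))*(X - 285) = ((-3 - 1*(-3)) + 1)*(-223 - 285) = ((-3 + 3) + 1)*(-508) = (0 + 1)*(-508) = 1*(-508) = -508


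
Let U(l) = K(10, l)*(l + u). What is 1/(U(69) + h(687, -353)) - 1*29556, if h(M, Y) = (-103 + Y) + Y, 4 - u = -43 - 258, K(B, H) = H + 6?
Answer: -805134995/27241 ≈ -29556.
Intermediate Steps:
K(B, H) = 6 + H
u = 305 (u = 4 - (-43 - 258) = 4 - 1*(-301) = 4 + 301 = 305)
h(M, Y) = -103 + 2*Y
U(l) = (6 + l)*(305 + l) (U(l) = (6 + l)*(l + 305) = (6 + l)*(305 + l))
1/(U(69) + h(687, -353)) - 1*29556 = 1/((6 + 69)*(305 + 69) + (-103 + 2*(-353))) - 1*29556 = 1/(75*374 + (-103 - 706)) - 29556 = 1/(28050 - 809) - 29556 = 1/27241 - 29556 = -805134995/27241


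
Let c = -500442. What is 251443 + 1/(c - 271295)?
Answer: 194047866490/771737 ≈ 2.5144e+5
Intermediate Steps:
251443 + 1/(c - 271295) = 251443 + 1/(-500442 - 271295) = 251443 + 1/(-771737) = 251443 - 1/771737 = 194047866490/771737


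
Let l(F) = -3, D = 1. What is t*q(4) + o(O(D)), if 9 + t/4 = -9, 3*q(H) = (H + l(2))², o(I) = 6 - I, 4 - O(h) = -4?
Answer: -26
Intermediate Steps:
O(h) = 8 (O(h) = 4 - 1*(-4) = 4 + 4 = 8)
q(H) = (-3 + H)²/3 (q(H) = (H - 3)²/3 = (-3 + H)²/3)
t = -72 (t = -36 + 4*(-9) = -36 - 36 = -72)
t*q(4) + o(O(D)) = -24*(-3 + 4)² + (6 - 1*8) = -24*1² + (6 - 8) = -24 - 2 = -26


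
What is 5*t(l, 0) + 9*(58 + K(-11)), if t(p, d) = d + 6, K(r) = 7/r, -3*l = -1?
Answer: 6009/11 ≈ 546.27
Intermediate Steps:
l = ⅓ (l = -⅓*(-1) = ⅓ ≈ 0.33333)
t(p, d) = 6 + d
5*t(l, 0) + 9*(58 + K(-11)) = 5*(6 + 0) + 9*(58 + 7/(-11)) = 5*6 + 9*(58 + 7*(-1/11)) = 30 + 9*(58 - 7/11) = 30 + 9*(631/11) = 30 + 5679/11 = 6009/11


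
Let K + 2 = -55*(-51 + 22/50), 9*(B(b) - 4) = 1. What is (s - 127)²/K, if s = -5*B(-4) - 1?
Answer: 8937845/1125414 ≈ 7.9418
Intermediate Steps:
B(b) = 37/9 (B(b) = 4 + (⅑)*1 = 4 + ⅑ = 37/9)
s = -194/9 (s = -5*37/9 - 1 = -185/9 - 1 = -194/9 ≈ -21.556)
K = 13894/5 (K = -2 - 55*(-51 + 22/50) = -2 - 55*(-51 + 22*(1/50)) = -2 - 55*(-51 + 11/25) = -2 - 55*(-1264/25) = -2 + 13904/5 = 13894/5 ≈ 2778.8)
(s - 127)²/K = (-194/9 - 127)²/(13894/5) = (-1337/9)²*(5/13894) = (1787569/81)*(5/13894) = 8937845/1125414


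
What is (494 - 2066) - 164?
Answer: -1736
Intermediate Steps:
(494 - 2066) - 164 = -1572 - 164 = -1736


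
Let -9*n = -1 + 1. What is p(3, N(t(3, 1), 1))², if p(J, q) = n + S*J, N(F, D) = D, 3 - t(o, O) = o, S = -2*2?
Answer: 144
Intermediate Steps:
S = -4
t(o, O) = 3 - o
n = 0 (n = -(-1 + 1)/9 = -⅑*0 = 0)
p(J, q) = -4*J (p(J, q) = 0 - 4*J = -4*J)
p(3, N(t(3, 1), 1))² = (-4*3)² = (-12)² = 144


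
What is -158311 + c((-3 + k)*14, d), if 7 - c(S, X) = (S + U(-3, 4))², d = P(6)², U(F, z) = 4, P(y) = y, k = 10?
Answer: -168708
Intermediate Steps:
d = 36 (d = 6² = 36)
c(S, X) = 7 - (4 + S)² (c(S, X) = 7 - (S + 4)² = 7 - (4 + S)²)
-158311 + c((-3 + k)*14, d) = -158311 + (7 - (4 + (-3 + 10)*14)²) = -158311 + (7 - (4 + 7*14)²) = -158311 + (7 - (4 + 98)²) = -158311 + (7 - 1*102²) = -158311 + (7 - 1*10404) = -158311 + (7 - 10404) = -158311 - 10397 = -168708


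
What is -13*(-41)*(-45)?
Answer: -23985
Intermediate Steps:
-13*(-41)*(-45) = 533*(-45) = -23985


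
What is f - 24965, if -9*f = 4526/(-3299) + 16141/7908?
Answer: -5861710282571/234796428 ≈ -24965.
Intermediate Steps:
f = -17457551/234796428 (f = -(4526/(-3299) + 16141/7908)/9 = -(4526*(-1/3299) + 16141*(1/7908))/9 = -(-4526/3299 + 16141/7908)/9 = -⅑*17457551/26088492 = -17457551/234796428 ≈ -0.074352)
f - 24965 = -17457551/234796428 - 24965 = -5861710282571/234796428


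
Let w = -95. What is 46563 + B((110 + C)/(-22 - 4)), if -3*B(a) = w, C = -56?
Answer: 139784/3 ≈ 46595.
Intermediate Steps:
B(a) = 95/3 (B(a) = -1/3*(-95) = 95/3)
46563 + B((110 + C)/(-22 - 4)) = 46563 + 95/3 = 139784/3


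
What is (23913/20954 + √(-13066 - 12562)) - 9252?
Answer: -193842495/20954 + 2*I*√6407 ≈ -9250.9 + 160.09*I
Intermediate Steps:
(23913/20954 + √(-13066 - 12562)) - 9252 = (23913*(1/20954) + √(-25628)) - 9252 = (23913/20954 + 2*I*√6407) - 9252 = -193842495/20954 + 2*I*√6407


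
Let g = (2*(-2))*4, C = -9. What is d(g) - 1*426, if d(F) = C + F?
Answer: -451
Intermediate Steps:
g = -16 (g = -4*4 = -16)
d(F) = -9 + F
d(g) - 1*426 = (-9 - 16) - 1*426 = -25 - 426 = -451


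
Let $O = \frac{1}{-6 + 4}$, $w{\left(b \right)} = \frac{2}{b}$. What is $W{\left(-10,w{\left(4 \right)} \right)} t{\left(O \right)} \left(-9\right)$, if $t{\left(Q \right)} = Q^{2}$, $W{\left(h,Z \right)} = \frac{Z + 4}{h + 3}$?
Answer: $\frac{81}{56} \approx 1.4464$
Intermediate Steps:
$O = - \frac{1}{2}$ ($O = \frac{1}{-2} = - \frac{1}{2} \approx -0.5$)
$W{\left(h,Z \right)} = \frac{4 + Z}{3 + h}$
$W{\left(-10,w{\left(4 \right)} \right)} t{\left(O \right)} \left(-9\right) = \frac{4 + \frac{2}{4}}{3 - 10} \left(- \frac{1}{2}\right)^{2} \left(-9\right) = \frac{4 + 2 \cdot \frac{1}{4}}{-7} \cdot \frac{1}{4} \left(-9\right) = - \frac{4 + \frac{1}{2}}{7} \cdot \frac{1}{4} \left(-9\right) = \left(- \frac{1}{7}\right) \frac{9}{2} \cdot \frac{1}{4} \left(-9\right) = \left(- \frac{9}{14}\right) \frac{1}{4} \left(-9\right) = \left(- \frac{9}{56}\right) \left(-9\right) = \frac{81}{56}$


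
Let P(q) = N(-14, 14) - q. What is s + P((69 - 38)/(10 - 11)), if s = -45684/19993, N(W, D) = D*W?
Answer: -3344529/19993 ≈ -167.28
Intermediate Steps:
s = -45684/19993 (s = -45684*1/19993 = -45684/19993 ≈ -2.2850)
P(q) = -196 - q (P(q) = 14*(-14) - q = -196 - q)
s + P((69 - 38)/(10 - 11)) = -45684/19993 + (-196 - (69 - 38)/(10 - 11)) = -45684/19993 + (-196 - 31/(-1)) = -45684/19993 + (-196 - 31*(-1)) = -45684/19993 + (-196 - 1*(-31)) = -45684/19993 + (-196 + 31) = -45684/19993 - 165 = -3344529/19993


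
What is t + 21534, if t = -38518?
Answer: -16984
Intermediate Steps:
t + 21534 = -38518 + 21534 = -16984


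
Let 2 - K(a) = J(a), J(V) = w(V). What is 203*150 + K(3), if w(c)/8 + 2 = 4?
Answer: 30436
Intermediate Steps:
w(c) = 16 (w(c) = -16 + 8*4 = -16 + 32 = 16)
J(V) = 16
K(a) = -14 (K(a) = 2 - 1*16 = 2 - 16 = -14)
203*150 + K(3) = 203*150 - 14 = 30450 - 14 = 30436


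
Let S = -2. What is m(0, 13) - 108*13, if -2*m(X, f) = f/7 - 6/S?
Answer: -9845/7 ≈ -1406.4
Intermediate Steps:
m(X, f) = -3/2 - f/14 (m(X, f) = -(f/7 - 6/(-2))/2 = -(f*(⅐) - 6*(-½))/2 = -(f/7 + 3)/2 = -(3 + f/7)/2 = -3/2 - f/14)
m(0, 13) - 108*13 = (-3/2 - 1/14*13) - 108*13 = (-3/2 - 13/14) - 1404 = -17/7 - 1404 = -9845/7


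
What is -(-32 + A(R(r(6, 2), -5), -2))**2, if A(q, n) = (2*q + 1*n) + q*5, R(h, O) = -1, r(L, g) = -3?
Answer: -1681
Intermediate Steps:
A(q, n) = n + 7*q (A(q, n) = (2*q + n) + 5*q = (n + 2*q) + 5*q = n + 7*q)
-(-32 + A(R(r(6, 2), -5), -2))**2 = -(-32 + (-2 + 7*(-1)))**2 = -(-32 + (-2 - 7))**2 = -(-32 - 9)**2 = -1*(-41)**2 = -1*1681 = -1681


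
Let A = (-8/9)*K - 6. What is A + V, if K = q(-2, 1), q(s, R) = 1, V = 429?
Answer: 3799/9 ≈ 422.11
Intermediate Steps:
K = 1
A = -62/9 (A = -8/9*1 - 6 = -8/9 - 6 = -62/9 ≈ -6.8889)
A + V = -62/9 + 429 = 3799/9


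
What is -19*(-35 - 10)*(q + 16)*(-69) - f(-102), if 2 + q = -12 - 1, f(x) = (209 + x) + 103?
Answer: -59205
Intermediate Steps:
f(x) = 312 + x
q = -15 (q = -2 + (-12 - 1) = -2 - 13 = -15)
-19*(-35 - 10)*(q + 16)*(-69) - f(-102) = -19*(-35 - 10)*(-15 + 16)*(-69) - (312 - 102) = -(-855)*(-69) - 1*210 = -19*(-45)*(-69) - 210 = 855*(-69) - 210 = -58995 - 210 = -59205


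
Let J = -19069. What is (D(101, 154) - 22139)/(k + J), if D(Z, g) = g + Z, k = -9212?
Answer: 21884/28281 ≈ 0.77381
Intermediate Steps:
D(Z, g) = Z + g
(D(101, 154) - 22139)/(k + J) = ((101 + 154) - 22139)/(-9212 - 19069) = (255 - 22139)/(-28281) = -21884*(-1/28281) = 21884/28281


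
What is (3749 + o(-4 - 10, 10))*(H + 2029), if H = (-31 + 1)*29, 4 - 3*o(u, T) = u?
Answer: 4352045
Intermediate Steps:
o(u, T) = 4/3 - u/3
H = -870 (H = -30*29 = -870)
(3749 + o(-4 - 10, 10))*(H + 2029) = (3749 + (4/3 - (-4 - 10)/3))*(-870 + 2029) = (3749 + (4/3 - 1/3*(-14)))*1159 = (3749 + (4/3 + 14/3))*1159 = (3749 + 6)*1159 = 3755*1159 = 4352045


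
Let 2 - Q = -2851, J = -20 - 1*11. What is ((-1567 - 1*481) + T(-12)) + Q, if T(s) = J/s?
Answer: 9691/12 ≈ 807.58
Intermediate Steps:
J = -31 (J = -20 - 11 = -31)
Q = 2853 (Q = 2 - 1*(-2851) = 2 + 2851 = 2853)
T(s) = -31/s
((-1567 - 1*481) + T(-12)) + Q = ((-1567 - 1*481) - 31/(-12)) + 2853 = ((-1567 - 481) - 31*(-1/12)) + 2853 = (-2048 + 31/12) + 2853 = -24545/12 + 2853 = 9691/12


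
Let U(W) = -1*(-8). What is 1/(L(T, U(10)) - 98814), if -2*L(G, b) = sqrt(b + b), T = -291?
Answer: -1/98816 ≈ -1.0120e-5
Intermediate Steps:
U(W) = 8
L(G, b) = -sqrt(2)*sqrt(b)/2 (L(G, b) = -sqrt(b + b)/2 = -sqrt(2)*sqrt(b)/2)
1/(L(T, U(10)) - 98814) = 1/(-sqrt(2)*sqrt(8)/2 - 98814) = 1/(-sqrt(2)*2*sqrt(2)/2 - 98814) = 1/(-2 - 98814) = 1/(-98816) = -1/98816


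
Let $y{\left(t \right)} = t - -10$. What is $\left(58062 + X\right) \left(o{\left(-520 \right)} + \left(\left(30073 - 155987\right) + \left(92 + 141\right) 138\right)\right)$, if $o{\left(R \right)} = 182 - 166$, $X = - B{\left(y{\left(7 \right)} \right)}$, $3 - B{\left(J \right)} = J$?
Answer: $-5444276544$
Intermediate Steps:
$y{\left(t \right)} = 10 + t$ ($y{\left(t \right)} = t + 10 = 10 + t$)
$B{\left(J \right)} = 3 - J$
$X = 14$ ($X = - (3 - \left(10 + 7\right)) = - (3 - 17) = \left(-1\right) \left(-14\right) = 14$)
$o{\left(R \right)} = 16$ ($o{\left(R \right)} = 182 - 166 = 16$)
$\left(58062 + X\right) \left(o{\left(-520 \right)} + \left(\left(30073 - 155987\right) + \left(92 + 141\right) 138\right)\right) = \left(58062 + 14\right) \left(16 + \left(\left(30073 - 155987\right) + \left(92 + 141\right) 138\right)\right) = 58076 \left(16 + \left(-125914 + 233 \cdot 138\right)\right) = 58076 \left(16 + \left(-125914 + 32154\right)\right) = 58076 \left(16 - 93760\right) = 58076 \left(-93744\right) = -5444276544$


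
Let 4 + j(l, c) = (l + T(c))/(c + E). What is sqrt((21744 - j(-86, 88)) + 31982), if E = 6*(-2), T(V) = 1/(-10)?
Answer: sqrt(7758775590)/380 ≈ 231.80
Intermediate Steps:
T(V) = -1/10
E = -12
j(l, c) = -4 + (-1/10 + l)/(-12 + c) (j(l, c) = -4 + (l - 1/10)/(c - 12) = -4 + (-1/10 + l)/(-12 + c))
sqrt((21744 - j(-86, 88)) + 31982) = sqrt((21744 - (479/10 - 86 - 4*88)/(-12 + 88)) + 31982) = sqrt((21744 - (479/10 - 86 - 352)/76) + 31982) = sqrt((21744 - (-3901)/(76*10)) + 31982) = sqrt((21744 - 1*(-3901/760)) + 31982) = sqrt((21744 + 3901/760) + 31982) = sqrt(16529341/760 + 31982) = sqrt(40835661/760) = sqrt(7758775590)/380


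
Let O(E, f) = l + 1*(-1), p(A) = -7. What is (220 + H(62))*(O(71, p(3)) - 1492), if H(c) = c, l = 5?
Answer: -419616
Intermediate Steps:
O(E, f) = 4 (O(E, f) = 5 + 1*(-1) = 5 - 1 = 4)
(220 + H(62))*(O(71, p(3)) - 1492) = (220 + 62)*(4 - 1492) = 282*(-1488) = -419616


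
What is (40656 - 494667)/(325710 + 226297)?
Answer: -454011/552007 ≈ -0.82247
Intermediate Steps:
(40656 - 494667)/(325710 + 226297) = -454011/552007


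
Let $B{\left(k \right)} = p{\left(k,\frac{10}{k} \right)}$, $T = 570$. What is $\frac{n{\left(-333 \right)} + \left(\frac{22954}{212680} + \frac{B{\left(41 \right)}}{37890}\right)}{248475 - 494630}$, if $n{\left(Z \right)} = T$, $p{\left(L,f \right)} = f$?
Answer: $- \frac{9418076263013}{4066434485322300} \approx -0.0023161$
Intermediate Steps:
$B{\left(k \right)} = \frac{10}{k}$
$n{\left(Z \right)} = 570$
$\frac{n{\left(-333 \right)} + \left(\frac{22954}{212680} + \frac{B{\left(41 \right)}}{37890}\right)}{248475 - 494630} = \frac{570 + \left(\frac{22954}{212680} + \frac{10 \cdot \frac{1}{41}}{37890}\right)}{248475 - 494630} = \frac{570 + \left(22954 \cdot \frac{1}{212680} + 10 \cdot \frac{1}{41} \cdot \frac{1}{37890}\right)}{-246155} = \left(570 + \left(\frac{11477}{106340} + \frac{10}{41} \cdot \frac{1}{37890}\right)\right) \left(- \frac{1}{246155}\right) = \left(570 + \left(\frac{11477}{106340} + \frac{1}{155349}\right)\right) \left(- \frac{1}{246155}\right) = \left(570 + \frac{1783046813}{16519812660}\right) \left(- \frac{1}{246155}\right) = \frac{9418076263013}{16519812660} \left(- \frac{1}{246155}\right) = - \frac{9418076263013}{4066434485322300}$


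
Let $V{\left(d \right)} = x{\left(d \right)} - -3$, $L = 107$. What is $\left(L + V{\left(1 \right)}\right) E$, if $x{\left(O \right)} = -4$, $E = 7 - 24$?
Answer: $-1802$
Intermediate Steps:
$E = -17$ ($E = 7 - 24 = -17$)
$V{\left(d \right)} = -1$ ($V{\left(d \right)} = -4 - -3 = -4 + 3 = -1$)
$\left(L + V{\left(1 \right)}\right) E = \left(107 - 1\right) \left(-17\right) = 106 \left(-17\right) = -1802$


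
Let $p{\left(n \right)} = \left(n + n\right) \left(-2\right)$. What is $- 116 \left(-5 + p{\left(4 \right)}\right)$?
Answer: $2436$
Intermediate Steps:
$p{\left(n \right)} = - 4 n$ ($p{\left(n \right)} = 2 n \left(-2\right) = - 4 n$)
$- 116 \left(-5 + p{\left(4 \right)}\right) = - 116 \left(-5 - 16\right) = \left(-116\right) \left(-21\right) = 2436$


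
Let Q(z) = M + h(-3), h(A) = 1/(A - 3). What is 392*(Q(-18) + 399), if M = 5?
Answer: 474908/3 ≈ 1.5830e+5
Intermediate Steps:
h(A) = 1/(-3 + A)
Q(z) = 29/6 (Q(z) = 5 + 1/(-3 - 3) = 5 + 1/(-6) = 5 - 1/6 = 29/6)
392*(Q(-18) + 399) = 392*(29/6 + 399) = 392*(2423/6) = 474908/3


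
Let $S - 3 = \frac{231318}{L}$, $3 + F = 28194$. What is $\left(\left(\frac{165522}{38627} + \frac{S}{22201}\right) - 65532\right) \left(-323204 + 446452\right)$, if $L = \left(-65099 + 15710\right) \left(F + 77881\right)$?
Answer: $- \frac{1511778511530574856665062948}{187190267630324759} \approx -8.0762 \cdot 10^{9}$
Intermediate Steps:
$F = 28191$ ($F = -3 + 28194 = 28191$)
$L = -5238790008$ ($L = \left(-65099 + 15710\right) \left(28191 + 77881\right) = \left(-49389\right) 106072 = -5238790008$)
$S = \frac{2619356451}{873131668}$ ($S = 3 + \frac{231318}{-5238790008} = 3 + 231318 \left(- \frac{1}{5238790008}\right) = 3 - \frac{38553}{873131668} = \frac{2619356451}{873131668} \approx 3.0$)
$\left(\left(\frac{165522}{38627} + \frac{S}{22201}\right) - 65532\right) \left(-323204 + 446452\right) = \left(\left(\frac{165522}{38627} + \frac{2619356451}{873131668 \cdot 22201}\right) - 65532\right) \left(-323204 + 446452\right) = \left(\left(165522 \cdot \frac{1}{38627} + \frac{2619356451}{873131668} \cdot \frac{1}{22201}\right) - 65532\right) 123248 = \left(\left(\frac{165522}{38627} + \frac{2619356451}{19384396161268}\right) - 65532\right) 123248 = \left(\frac{3208645199287034673}{748761070521299036} - 65532\right) 123248 = \left(- \frac{49064601828202481392479}{748761070521299036}\right) 123248 = - \frac{1511778511530574856665062948}{187190267630324759}$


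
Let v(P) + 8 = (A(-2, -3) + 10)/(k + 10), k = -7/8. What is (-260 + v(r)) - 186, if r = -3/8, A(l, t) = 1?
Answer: -33054/73 ≈ -452.79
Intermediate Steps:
k = -7/8 (k = -7*⅛ = -7/8 ≈ -0.87500)
r = -3/8 (r = -3*⅛ = -3/8 ≈ -0.37500)
v(P) = -496/73 (v(P) = -8 + (1 + 10)/(-7/8 + 10) = -8 + 11/(73/8) = -8 + 11*(8/73) = -8 + 88/73 = -496/73)
(-260 + v(r)) - 186 = (-260 - 496/73) - 186 = -19476/73 - 186 = -33054/73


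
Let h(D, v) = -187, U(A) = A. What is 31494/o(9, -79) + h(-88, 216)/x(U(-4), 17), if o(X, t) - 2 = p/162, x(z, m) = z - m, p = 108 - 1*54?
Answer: 40519/3 ≈ 13506.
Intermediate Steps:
p = 54 (p = 108 - 54 = 54)
o(X, t) = 7/3 (o(X, t) = 2 + 54/162 = 2 + 54*(1/162) = 2 + 1/3 = 7/3)
31494/o(9, -79) + h(-88, 216)/x(U(-4), 17) = 31494/(7/3) - 187/(-4 - 1*17) = 31494*(3/7) - 187/(-4 - 17) = 94482/7 - 187/(-21) = 94482/7 - 187*(-1/21) = 94482/7 + 187/21 = 40519/3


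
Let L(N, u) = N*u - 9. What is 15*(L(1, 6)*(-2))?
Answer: 90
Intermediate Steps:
L(N, u) = -9 + N*u
15*(L(1, 6)*(-2)) = 15*((-9 + 1*6)*(-2)) = 15*((-9 + 6)*(-2)) = 15*(-3*(-2)) = 15*6 = 90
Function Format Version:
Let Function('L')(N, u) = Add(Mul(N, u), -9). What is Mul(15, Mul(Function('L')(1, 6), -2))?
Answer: 90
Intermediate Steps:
Function('L')(N, u) = Add(-9, Mul(N, u))
Mul(15, Mul(Function('L')(1, 6), -2)) = Mul(15, Mul(Add(-9, Mul(1, 6)), -2)) = Mul(15, Mul(Add(-9, 6), -2)) = Mul(15, Mul(-3, -2)) = Mul(15, 6) = 90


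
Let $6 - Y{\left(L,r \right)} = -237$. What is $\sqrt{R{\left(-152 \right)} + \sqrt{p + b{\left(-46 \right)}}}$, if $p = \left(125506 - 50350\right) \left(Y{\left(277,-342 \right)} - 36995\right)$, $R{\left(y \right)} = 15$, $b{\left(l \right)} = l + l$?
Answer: $\sqrt{15 + 2 i \sqrt{690533351}} \approx 162.13 + 162.08 i$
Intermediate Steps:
$b{\left(l \right)} = 2 l$
$Y{\left(L,r \right)} = 243$ ($Y{\left(L,r \right)} = 6 - -237 = 6 + 237 = 243$)
$p = -2762133312$ ($p = \left(125506 - 50350\right) \left(243 - 36995\right) = 75156 \left(-36752\right) = -2762133312$)
$\sqrt{R{\left(-152 \right)} + \sqrt{p + b{\left(-46 \right)}}} = \sqrt{15 + \sqrt{-2762133312 + 2 \left(-46\right)}} = \sqrt{15 + \sqrt{-2762133312 - 92}} = \sqrt{15 + \sqrt{-2762133404}} = \sqrt{15 + 2 i \sqrt{690533351}}$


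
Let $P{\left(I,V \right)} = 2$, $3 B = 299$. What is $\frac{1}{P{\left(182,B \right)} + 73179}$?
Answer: $\frac{1}{73181} \approx 1.3665 \cdot 10^{-5}$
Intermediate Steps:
$B = \frac{299}{3}$ ($B = \frac{1}{3} \cdot 299 = \frac{299}{3} \approx 99.667$)
$\frac{1}{P{\left(182,B \right)} + 73179} = \frac{1}{2 + 73179} = \frac{1}{73181}$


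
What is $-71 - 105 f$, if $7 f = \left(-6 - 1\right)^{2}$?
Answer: $-806$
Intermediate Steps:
$f = 7$ ($f = \frac{\left(-6 - 1\right)^{2}}{7} = \frac{\left(-7\right)^{2}}{7} = \frac{1}{7} \cdot 49 = 7$)
$-71 - 105 f = -71 - 735 = -806$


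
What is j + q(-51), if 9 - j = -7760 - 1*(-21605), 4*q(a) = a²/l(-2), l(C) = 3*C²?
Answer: -220509/16 ≈ -13782.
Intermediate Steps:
q(a) = a²/48 (q(a) = (a²/((3*(-2)²)))/4 = (a²/((3*4)))/4 = (a²/12)/4 = a²/48)
j = -13836 (j = 9 - (-7760 - 1*(-21605)) = 9 - (-7760 + 21605) = 9 - 1*13845 = 9 - 13845 = -13836)
j + q(-51) = -13836 + (1/48)*(-51)² = -13836 + (1/48)*2601 = -13836 + 867/16 = -220509/16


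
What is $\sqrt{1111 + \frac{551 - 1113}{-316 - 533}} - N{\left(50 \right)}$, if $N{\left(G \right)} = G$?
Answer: $-50 + \frac{\sqrt{801287049}}{849} \approx -16.658$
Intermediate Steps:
$\sqrt{1111 + \frac{551 - 1113}{-316 - 533}} - N{\left(50 \right)} = \sqrt{1111 + \frac{551 - 1113}{-316 - 533}} - 50 = \sqrt{1111 - \frac{562}{-849}} - 50 = \sqrt{1111 - - \frac{562}{849}} - 50 = \sqrt{1111 + \frac{562}{849}} - 50 = \sqrt{\frac{943801}{849}} - 50 = \frac{\sqrt{801287049}}{849} - 50 = -50 + \frac{\sqrt{801287049}}{849}$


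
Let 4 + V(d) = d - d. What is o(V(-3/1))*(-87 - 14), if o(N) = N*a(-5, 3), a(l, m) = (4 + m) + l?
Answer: 808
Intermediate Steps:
a(l, m) = 4 + l + m
V(d) = -4 (V(d) = -4 + (d - d) = -4 + 0 = -4)
o(N) = 2*N (o(N) = N*(4 - 5 + 3) = N*2 = 2*N)
o(V(-3/1))*(-87 - 14) = (2*(-4))*(-87 - 14) = -8*(-101) = 808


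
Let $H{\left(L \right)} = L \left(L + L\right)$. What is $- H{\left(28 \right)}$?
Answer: $-1568$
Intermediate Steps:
$H{\left(L \right)} = 2 L^{2}$ ($H{\left(L \right)} = L 2 L = 2 L^{2}$)
$- H{\left(28 \right)} = - 2 \cdot 28^{2} = - 2 \cdot 784 = \left(-1\right) 1568 = -1568$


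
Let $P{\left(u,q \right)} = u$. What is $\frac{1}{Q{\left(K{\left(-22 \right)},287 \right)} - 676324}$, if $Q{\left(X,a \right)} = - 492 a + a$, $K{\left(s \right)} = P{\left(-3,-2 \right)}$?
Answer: $- \frac{1}{817241} \approx -1.2236 \cdot 10^{-6}$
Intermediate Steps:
$K{\left(s \right)} = -3$
$Q{\left(X,a \right)} = - 491 a$
$\frac{1}{Q{\left(K{\left(-22 \right)},287 \right)} - 676324} = \frac{1}{\left(-491\right) 287 - 676324} = \frac{1}{-140917 - 676324} = \frac{1}{-817241} = - \frac{1}{817241}$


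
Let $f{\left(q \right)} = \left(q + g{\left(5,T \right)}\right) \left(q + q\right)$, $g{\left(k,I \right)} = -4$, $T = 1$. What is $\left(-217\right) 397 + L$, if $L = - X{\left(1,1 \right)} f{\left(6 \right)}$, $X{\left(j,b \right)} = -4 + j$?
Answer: $-86077$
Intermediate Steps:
$f{\left(q \right)} = 2 q \left(-4 + q\right)$ ($f{\left(q \right)} = \left(q - 4\right) \left(q + q\right) = \left(-4 + q\right) 2 q = 2 q \left(-4 + q\right)$)
$L = 72$ ($L = - (-4 + 1) 2 \cdot 6 \left(-4 + 6\right) = \left(-1\right) \left(-3\right) 2 \cdot 6 \cdot 2 = 3 \cdot 24 = 72$)
$\left(-217\right) 397 + L = \left(-217\right) 397 + 72 = -86149 + 72 = -86077$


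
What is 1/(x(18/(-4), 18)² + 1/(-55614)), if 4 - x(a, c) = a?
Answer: 111228/8036221 ≈ 0.013841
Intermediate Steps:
x(a, c) = 4 - a
1/(x(18/(-4), 18)² + 1/(-55614)) = 1/((4 - 18/(-4))² + 1/(-55614)) = 1/((4 - 18*(-1)/4)² - 1/55614) = 1/((4 - 1*(-9/2))² - 1/55614) = 1/((4 + 9/2)² - 1/55614) = 1/((17/2)² - 1/55614) = 1/(289/4 - 1/55614) = 1/(8036221/111228) = 111228/8036221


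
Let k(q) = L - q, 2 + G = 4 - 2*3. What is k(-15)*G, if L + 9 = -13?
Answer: 28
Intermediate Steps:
L = -22 (L = -9 - 13 = -22)
G = -4 (G = -2 + (4 - 2*3) = -2 + (4 - 6) = -2 - 2 = -4)
k(q) = -22 - q
k(-15)*G = (-22 - 1*(-15))*(-4) = (-22 + 15)*(-4) = -7*(-4) = 28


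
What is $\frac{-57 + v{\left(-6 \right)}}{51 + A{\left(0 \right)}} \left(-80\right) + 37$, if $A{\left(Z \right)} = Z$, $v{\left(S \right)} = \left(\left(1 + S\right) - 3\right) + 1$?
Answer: $\frac{7007}{51} \approx 137.39$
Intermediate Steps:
$v{\left(S \right)} = -1 + S$ ($v{\left(S \right)} = \left(-2 + S\right) + 1 = -1 + S$)
$\frac{-57 + v{\left(-6 \right)}}{51 + A{\left(0 \right)}} \left(-80\right) + 37 = \frac{-57 - 7}{51 + 0} \left(-80\right) + 37 = \frac{-57 - 7}{51} \left(-80\right) + 37 = \left(-64\right) \frac{1}{51} \left(-80\right) + 37 = \left(- \frac{64}{51}\right) \left(-80\right) + 37 = \frac{5120}{51} + 37 = \frac{7007}{51}$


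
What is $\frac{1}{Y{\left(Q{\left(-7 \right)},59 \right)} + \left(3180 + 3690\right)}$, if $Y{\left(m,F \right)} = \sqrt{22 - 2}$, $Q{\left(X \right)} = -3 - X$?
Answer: $\frac{687}{4719688} - \frac{\sqrt{5}}{23598440} \approx 0.00014547$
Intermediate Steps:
$Y{\left(m,F \right)} = 2 \sqrt{5}$ ($Y{\left(m,F \right)} = \sqrt{20} = 2 \sqrt{5}$)
$\frac{1}{Y{\left(Q{\left(-7 \right)},59 \right)} + \left(3180 + 3690\right)} = \frac{1}{2 \sqrt{5} + \left(3180 + 3690\right)} = \frac{1}{2 \sqrt{5} + 6870} = \frac{1}{6870 + 2 \sqrt{5}}$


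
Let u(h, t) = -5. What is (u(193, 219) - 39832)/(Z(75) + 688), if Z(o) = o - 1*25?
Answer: -13279/246 ≈ -53.980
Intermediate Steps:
Z(o) = -25 + o (Z(o) = o - 25 = -25 + o)
(u(193, 219) - 39832)/(Z(75) + 688) = (-5 - 39832)/((-25 + 75) + 688) = -39837/(50 + 688) = -39837/738 = -39837*1/738 = -13279/246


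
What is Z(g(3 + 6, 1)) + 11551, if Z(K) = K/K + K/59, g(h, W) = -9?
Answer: 681559/59 ≈ 11552.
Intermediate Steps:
Z(K) = 1 + K/59 (Z(K) = 1 + K*(1/59) = 1 + K/59)
Z(g(3 + 6, 1)) + 11551 = (1 + (1/59)*(-9)) + 11551 = (1 - 9/59) + 11551 = 50/59 + 11551 = 681559/59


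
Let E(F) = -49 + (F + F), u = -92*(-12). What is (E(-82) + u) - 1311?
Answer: -420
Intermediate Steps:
u = 1104
E(F) = -49 + 2*F
(E(-82) + u) - 1311 = ((-49 + 2*(-82)) + 1104) - 1311 = ((-49 - 164) + 1104) - 1311 = (-213 + 1104) - 1311 = 891 - 1311 = -420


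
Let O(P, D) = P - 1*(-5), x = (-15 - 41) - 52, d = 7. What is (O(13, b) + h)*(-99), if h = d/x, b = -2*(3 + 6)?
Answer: -21307/12 ≈ -1775.6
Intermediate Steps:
b = -18 (b = -2*9 = -18)
x = -108 (x = -56 - 52 = -108)
O(P, D) = 5 + P (O(P, D) = P + 5 = 5 + P)
h = -7/108 (h = 7/(-108) = 7*(-1/108) = -7/108 ≈ -0.064815)
(O(13, b) + h)*(-99) = ((5 + 13) - 7/108)*(-99) = (18 - 7/108)*(-99) = (1937/108)*(-99) = -21307/12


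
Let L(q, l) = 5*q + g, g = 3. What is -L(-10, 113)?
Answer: 47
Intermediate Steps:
L(q, l) = 3 + 5*q (L(q, l) = 5*q + 3 = 3 + 5*q)
-L(-10, 113) = -(3 + 5*(-10)) = -(3 - 50) = -1*(-47) = 47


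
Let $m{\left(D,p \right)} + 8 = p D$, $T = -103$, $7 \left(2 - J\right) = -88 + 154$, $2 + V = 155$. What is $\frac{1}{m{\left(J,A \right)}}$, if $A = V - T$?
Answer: $- \frac{7}{13368} \approx -0.00052364$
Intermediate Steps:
$V = 153$ ($V = -2 + 155 = 153$)
$J = - \frac{52}{7}$ ($J = 2 - \frac{-88 + 154}{7} = 2 - \frac{66}{7} = - \frac{52}{7} \approx -7.4286$)
$A = 256$ ($A = 153 - -103 = 153 + 103 = 256$)
$m{\left(D,p \right)} = -8 + D p$ ($m{\left(D,p \right)} = -8 + p D = -8 + D p$)
$\frac{1}{m{\left(J,A \right)}} = \frac{1}{-8 - \frac{13312}{7}} = \frac{1}{- \frac{13368}{7}} = - \frac{7}{13368}$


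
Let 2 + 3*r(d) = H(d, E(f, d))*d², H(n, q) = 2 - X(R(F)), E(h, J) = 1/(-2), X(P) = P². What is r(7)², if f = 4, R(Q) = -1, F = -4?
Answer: 2209/9 ≈ 245.44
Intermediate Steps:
E(h, J) = -½
H(n, q) = 1 (H(n, q) = 2 - 1*(-1)² = 2 - 1*1 = 2 - 1 = 1)
r(d) = -⅔ + d²/3 (r(d) = -⅔ + (1*d²)/3 = -⅔ + d²/3)
r(7)² = (-⅔ + (⅓)*7²)² = (-⅔ + (⅓)*49)² = (-⅔ + 49/3)² = (47/3)² = 2209/9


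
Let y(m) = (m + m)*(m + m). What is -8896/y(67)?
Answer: -2224/4489 ≈ -0.49543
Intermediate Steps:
y(m) = 4*m**2 (y(m) = (2*m)*(2*m) = 4*m**2)
-8896/y(67) = -8896/(4*67**2) = -8896/(4*4489) = -8896/17956 = -8896*1/17956 = -2224/4489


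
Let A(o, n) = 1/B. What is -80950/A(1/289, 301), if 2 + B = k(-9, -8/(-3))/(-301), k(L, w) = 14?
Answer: 7123600/43 ≈ 1.6567e+5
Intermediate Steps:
B = -88/43 (B = -2 + 14/(-301) = -2 + 14*(-1/301) = -2 - 2/43 = -88/43 ≈ -2.0465)
A(o, n) = -43/88 (A(o, n) = 1/(-88/43) = -43/88)
-80950/A(1/289, 301) = -80950/(-43/88) = -80950*(-88/43) = 7123600/43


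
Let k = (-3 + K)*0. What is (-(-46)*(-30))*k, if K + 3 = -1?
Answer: 0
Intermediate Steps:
K = -4 (K = -3 - 1 = -4)
k = 0 (k = (-3 - 4)*0 = -7*0 = 0)
(-(-46)*(-30))*k = -(-46)*(-30)*0 = -46*30*0 = -1380*0 = 0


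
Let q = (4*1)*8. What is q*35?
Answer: 1120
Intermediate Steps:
q = 32 (q = 4*8 = 32)
q*35 = 32*35 = 1120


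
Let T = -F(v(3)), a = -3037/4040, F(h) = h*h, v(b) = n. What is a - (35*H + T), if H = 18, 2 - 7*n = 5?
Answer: -124827253/197960 ≈ -630.57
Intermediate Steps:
n = -3/7 (n = 2/7 - ⅐*5 = 2/7 - 5/7 = -3/7 ≈ -0.42857)
v(b) = -3/7
F(h) = h²
a = -3037/4040 (a = -3037*1/4040 = -3037/4040 ≈ -0.75173)
T = -9/49 (T = -(-3/7)² = -1*9/49 = -9/49 ≈ -0.18367)
a - (35*H + T) = -3037/4040 - (35*18 - 9/49) = -3037/4040 - (630 - 9/49) = -3037/4040 - 1*30861/49 = -3037/4040 - 30861/49 = -124827253/197960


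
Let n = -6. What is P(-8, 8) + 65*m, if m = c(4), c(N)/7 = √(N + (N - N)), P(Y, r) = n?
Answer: 904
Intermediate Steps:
P(Y, r) = -6
c(N) = 7*√N (c(N) = 7*√(N + (N - N)) = 7*√(N + 0) = 7*√N)
m = 14 (m = 7*√4 = 7*2 = 14)
P(-8, 8) + 65*m = -6 + 65*14 = -6 + 910 = 904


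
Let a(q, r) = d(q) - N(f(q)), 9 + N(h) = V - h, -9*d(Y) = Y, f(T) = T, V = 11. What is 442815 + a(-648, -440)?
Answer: 442237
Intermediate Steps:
d(Y) = -Y/9
N(h) = 2 - h (N(h) = -9 + (11 - h) = 2 - h)
a(q, r) = -2 + 8*q/9 (a(q, r) = -q/9 - (2 - q) = -q/9 + (-2 + q) = -2 + 8*q/9)
442815 + a(-648, -440) = 442815 + (-2 + (8/9)*(-648)) = 442815 + (-2 - 576) = 442815 - 578 = 442237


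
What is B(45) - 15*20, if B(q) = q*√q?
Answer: -300 + 135*√5 ≈ 1.8692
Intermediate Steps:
B(q) = q^(3/2)
B(45) - 15*20 = 45^(3/2) - 15*20 = 135*√5 - 300 = -300 + 135*√5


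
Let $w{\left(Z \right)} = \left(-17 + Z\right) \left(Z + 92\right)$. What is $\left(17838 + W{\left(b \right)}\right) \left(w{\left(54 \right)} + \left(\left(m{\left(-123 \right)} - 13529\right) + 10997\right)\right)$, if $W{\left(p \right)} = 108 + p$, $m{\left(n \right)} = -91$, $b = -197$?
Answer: $49324471$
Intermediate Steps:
$w{\left(Z \right)} = \left(-17 + Z\right) \left(92 + Z\right)$
$\left(17838 + W{\left(b \right)}\right) \left(w{\left(54 \right)} + \left(\left(m{\left(-123 \right)} - 13529\right) + 10997\right)\right) = \left(17838 + \left(108 - 197\right)\right) \left(\left(-1564 + 54^{2} + 75 \cdot 54\right) + \left(\left(-91 - 13529\right) + 10997\right)\right) = \left(17838 - 89\right) \left(\left(-1564 + 2916 + 4050\right) + \left(-13620 + 10997\right)\right) = 17749 \left(5402 - 2623\right) = 17749 \cdot 2779 = 49324471$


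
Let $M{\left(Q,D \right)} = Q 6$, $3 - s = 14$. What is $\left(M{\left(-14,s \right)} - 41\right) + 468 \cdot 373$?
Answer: $174439$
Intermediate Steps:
$s = -11$ ($s = 3 - 14 = -11$)
$M{\left(Q,D \right)} = 6 Q$
$\left(M{\left(-14,s \right)} - 41\right) + 468 \cdot 373 = \left(6 \left(-14\right) - 41\right) + 468 \cdot 373 = \left(-84 - 41\right) + 174564 = -125 + 174564 = 174439$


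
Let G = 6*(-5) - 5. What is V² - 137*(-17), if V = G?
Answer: 3554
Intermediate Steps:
G = -35 (G = -30 - 5 = -35)
V = -35
V² - 137*(-17) = (-35)² - 137*(-17) = 1225 + 2329 = 3554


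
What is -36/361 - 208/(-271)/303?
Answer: -2880980/29642793 ≈ -0.097190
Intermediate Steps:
-36/361 - 208/(-271)/303 = -36*1/361 - 208*(-1/271)*(1/303) = -36/361 + (208/271)*(1/303) = -36/361 + 208/82113 = -2880980/29642793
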